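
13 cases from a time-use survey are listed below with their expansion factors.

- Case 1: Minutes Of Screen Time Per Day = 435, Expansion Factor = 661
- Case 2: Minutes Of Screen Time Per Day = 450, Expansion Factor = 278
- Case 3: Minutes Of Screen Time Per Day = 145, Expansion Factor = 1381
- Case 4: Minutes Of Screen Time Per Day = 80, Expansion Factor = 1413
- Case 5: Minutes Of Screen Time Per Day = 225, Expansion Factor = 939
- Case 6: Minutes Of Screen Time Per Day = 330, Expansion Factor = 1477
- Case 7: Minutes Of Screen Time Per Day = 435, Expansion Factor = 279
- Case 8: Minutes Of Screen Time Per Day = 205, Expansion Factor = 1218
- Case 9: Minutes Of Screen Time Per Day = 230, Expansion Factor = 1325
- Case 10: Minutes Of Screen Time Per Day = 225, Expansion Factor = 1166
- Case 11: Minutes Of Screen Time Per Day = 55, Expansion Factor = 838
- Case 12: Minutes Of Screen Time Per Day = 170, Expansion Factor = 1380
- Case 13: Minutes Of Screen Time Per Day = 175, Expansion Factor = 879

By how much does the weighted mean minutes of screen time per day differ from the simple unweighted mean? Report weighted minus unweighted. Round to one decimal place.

Unweighted sum = 3160
Unweighted mean = 3160 / 13 = 243.07692
Weighted sum = 2797275
Sum of weights = 13234
Weighted mean = 2797275 / 13234 = 211.37033
Difference (weighted minus unweighted) = -31.706589

-31.7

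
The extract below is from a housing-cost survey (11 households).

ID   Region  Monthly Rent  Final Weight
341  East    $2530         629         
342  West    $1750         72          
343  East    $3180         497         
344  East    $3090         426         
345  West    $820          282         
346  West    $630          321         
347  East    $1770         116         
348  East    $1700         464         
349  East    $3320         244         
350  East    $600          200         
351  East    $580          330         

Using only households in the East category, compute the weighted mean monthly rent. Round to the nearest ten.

2270

East rows: 341, 343, 344, 347, 348, 349, 350, 351
Weighted sum = 2530×629 + 3180×497 + 3090×426 + 1770×116 + 1700×464 + 3320×244 + 600×200 + 580×330
  = 1591370 + 1580460 + 1316340 + 205320 + 788800 + 810080 + 120000 + 191400 = 6603770
Sum of weights = 2906
Weighted mean = 6603770 / 2906 = 2272.4604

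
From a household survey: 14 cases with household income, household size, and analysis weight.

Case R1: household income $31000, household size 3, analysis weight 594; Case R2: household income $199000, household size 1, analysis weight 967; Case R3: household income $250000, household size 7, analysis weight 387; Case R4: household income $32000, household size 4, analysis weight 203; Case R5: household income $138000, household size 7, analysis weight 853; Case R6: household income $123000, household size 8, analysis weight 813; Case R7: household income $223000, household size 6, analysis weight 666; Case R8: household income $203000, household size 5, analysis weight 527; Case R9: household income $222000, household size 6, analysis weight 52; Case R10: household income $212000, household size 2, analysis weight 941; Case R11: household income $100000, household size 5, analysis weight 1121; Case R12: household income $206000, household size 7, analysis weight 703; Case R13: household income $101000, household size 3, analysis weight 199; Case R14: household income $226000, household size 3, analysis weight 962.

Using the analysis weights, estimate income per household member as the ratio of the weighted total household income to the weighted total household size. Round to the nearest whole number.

35902

Σ wᵢ·y = 1492770000
Σ wᵢ·x = 41579
Ratio = 1492770000 / 41579 = 35902.018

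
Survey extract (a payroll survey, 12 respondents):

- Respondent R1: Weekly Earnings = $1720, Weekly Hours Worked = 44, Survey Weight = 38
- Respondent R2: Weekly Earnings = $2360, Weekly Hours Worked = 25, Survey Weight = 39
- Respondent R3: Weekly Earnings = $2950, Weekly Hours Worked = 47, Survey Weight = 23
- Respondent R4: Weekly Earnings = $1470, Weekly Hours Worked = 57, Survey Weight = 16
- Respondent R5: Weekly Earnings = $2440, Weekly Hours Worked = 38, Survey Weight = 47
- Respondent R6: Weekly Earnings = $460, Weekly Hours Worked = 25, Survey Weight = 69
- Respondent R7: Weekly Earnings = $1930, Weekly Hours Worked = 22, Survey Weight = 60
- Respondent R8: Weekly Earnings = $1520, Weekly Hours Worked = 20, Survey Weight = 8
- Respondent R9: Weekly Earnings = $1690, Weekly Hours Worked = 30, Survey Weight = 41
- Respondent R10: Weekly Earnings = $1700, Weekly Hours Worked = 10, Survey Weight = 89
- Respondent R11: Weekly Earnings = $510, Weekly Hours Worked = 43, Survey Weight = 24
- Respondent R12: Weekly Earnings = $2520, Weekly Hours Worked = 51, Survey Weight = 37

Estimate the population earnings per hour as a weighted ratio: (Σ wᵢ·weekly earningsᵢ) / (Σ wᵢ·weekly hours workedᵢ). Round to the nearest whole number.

58

Σ wᵢ·y = 1720×38 + 2360×39 + 2950×23 + 1470×16 + 2440×47 + 460×69 + 1930×60 + 1520×8 + 1690×41 + 1700×89 + 510×24 + 2520×37
  = 849220
Σ wᵢ·x = 44×38 + 25×39 + 47×23 + 57×16 + 38×47 + 25×69 + 22×60 + 20×8 + 30×41 + 10×89 + 43×24 + 51×37
  = 14670
Ratio = 849220 / 14670 = 57.888207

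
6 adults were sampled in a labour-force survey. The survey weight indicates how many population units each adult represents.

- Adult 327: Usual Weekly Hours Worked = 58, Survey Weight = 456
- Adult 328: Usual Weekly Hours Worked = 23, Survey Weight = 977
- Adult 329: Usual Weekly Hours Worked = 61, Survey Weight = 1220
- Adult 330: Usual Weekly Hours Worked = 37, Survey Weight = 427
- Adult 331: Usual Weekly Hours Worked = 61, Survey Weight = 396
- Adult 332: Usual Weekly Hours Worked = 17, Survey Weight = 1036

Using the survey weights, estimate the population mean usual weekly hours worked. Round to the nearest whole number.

40

Weighted sum = 58×456 + 23×977 + 61×1220 + 37×427 + 61×396 + 17×1036
  = 26448 + 22471 + 74420 + 15799 + 24156 + 17612 = 180906
Sum of weights = 456 + 977 + 1220 + 427 + 396 + 1036 = 4512
Weighted mean = 180906 / 4512 = 40.094415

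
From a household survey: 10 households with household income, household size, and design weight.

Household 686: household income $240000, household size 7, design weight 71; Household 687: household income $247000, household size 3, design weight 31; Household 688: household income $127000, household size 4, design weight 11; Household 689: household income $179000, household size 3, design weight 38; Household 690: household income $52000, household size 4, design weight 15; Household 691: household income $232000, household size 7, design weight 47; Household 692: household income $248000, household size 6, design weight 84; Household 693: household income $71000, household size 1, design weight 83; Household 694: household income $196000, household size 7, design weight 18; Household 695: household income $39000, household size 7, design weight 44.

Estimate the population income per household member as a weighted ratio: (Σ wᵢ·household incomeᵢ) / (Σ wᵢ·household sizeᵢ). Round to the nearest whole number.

35472

Σ wᵢ·y = 240000×71 + 247000×31 + 127000×11 + 179000×38 + 52000×15 + 232000×47 + 248000×84 + 71000×83 + 196000×18 + 39000×44
  = 17040000 + 7657000 + 1397000 + 6802000 + 780000 + 10904000 + 20832000 + 5893000 + 3528000 + 1716000 = 76549000
Σ wᵢ·x = 7×71 + 3×31 + 4×11 + 3×38 + 4×15 + 7×47 + 6×84 + 1×83 + 7×18 + 7×44
  = 497 + 93 + 44 + 114 + 60 + 329 + 504 + 83 + 126 + 308 = 2158
Ratio = 76549000 / 2158 = 35472.196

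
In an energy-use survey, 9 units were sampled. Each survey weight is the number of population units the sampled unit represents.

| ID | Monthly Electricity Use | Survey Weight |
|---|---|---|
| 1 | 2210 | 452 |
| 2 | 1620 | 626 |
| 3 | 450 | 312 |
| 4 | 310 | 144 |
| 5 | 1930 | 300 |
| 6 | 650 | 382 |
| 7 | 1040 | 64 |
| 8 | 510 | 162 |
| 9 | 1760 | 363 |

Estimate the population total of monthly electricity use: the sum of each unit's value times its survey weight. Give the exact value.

3813440

Weighted total = 2210×452 + 1620×626 + 450×312 + 310×144 + 1930×300 + 650×382 + 1040×64 + 510×162 + 1760×363
  = 3813440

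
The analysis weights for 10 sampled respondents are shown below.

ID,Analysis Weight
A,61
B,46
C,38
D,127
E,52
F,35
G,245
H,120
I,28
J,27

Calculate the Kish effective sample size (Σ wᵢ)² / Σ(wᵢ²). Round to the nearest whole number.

6

Σ wᵢ = 61 + 46 + 38 + 127 + 52 + 35 + 245 + 120 + 28 + 27 = 779
Σ wᵢ² = 3721 + 2116 + 1444 + 16129 + 2704 + 1225 + 60025 + 14400 + 784 + 729 = 103277
n_eff = 779² / 103277 = 606841 / 103277 = 5.8758581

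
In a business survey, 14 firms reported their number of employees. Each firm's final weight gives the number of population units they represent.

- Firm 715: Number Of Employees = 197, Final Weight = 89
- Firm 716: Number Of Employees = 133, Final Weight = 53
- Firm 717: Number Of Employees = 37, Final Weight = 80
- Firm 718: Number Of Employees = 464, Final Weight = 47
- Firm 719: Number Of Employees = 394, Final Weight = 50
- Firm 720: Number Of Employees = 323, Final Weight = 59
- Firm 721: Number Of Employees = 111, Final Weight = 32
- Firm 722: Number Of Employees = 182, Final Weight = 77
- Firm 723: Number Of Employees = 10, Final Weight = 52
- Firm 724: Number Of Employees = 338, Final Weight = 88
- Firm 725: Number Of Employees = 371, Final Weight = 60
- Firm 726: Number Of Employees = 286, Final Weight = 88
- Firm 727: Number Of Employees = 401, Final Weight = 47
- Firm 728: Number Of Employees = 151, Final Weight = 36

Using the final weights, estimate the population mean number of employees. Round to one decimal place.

Weighted sum = 207648
Sum of weights = 858
Weighted mean = 207648 / 858 = 242.01399

242.0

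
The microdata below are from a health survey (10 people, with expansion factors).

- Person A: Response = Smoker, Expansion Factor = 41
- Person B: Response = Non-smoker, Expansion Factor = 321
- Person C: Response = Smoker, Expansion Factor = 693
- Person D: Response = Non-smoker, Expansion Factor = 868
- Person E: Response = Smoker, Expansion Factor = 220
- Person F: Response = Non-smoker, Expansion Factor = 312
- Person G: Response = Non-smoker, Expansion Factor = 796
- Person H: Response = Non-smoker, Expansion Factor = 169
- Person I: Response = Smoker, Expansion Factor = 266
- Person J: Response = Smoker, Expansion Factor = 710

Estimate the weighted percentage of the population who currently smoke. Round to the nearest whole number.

Sum of weights for 'Smoker' = 41 + 693 + 220 + 266 + 710 = 1930
Total weight = 41 + 321 + 693 + 868 + 220 + 312 + 796 + 169 + 266 + 710 = 4396
Weighted proportion = 1930 / 4396 = 0.43903549 → 43.903549%

44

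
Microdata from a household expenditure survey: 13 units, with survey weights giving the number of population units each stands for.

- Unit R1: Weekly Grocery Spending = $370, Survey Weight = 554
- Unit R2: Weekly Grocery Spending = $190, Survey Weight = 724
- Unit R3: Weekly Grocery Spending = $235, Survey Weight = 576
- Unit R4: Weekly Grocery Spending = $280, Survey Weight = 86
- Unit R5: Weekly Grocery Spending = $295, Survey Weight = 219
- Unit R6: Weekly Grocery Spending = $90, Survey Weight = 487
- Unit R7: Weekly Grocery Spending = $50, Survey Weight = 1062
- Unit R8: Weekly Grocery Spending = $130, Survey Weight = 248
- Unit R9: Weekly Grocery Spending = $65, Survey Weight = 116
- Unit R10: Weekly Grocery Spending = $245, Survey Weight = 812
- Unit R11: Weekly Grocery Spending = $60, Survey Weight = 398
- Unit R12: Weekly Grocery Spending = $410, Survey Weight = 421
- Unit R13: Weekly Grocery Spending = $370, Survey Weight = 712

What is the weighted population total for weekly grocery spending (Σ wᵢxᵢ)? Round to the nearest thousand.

Weighted total = 1362165

1362000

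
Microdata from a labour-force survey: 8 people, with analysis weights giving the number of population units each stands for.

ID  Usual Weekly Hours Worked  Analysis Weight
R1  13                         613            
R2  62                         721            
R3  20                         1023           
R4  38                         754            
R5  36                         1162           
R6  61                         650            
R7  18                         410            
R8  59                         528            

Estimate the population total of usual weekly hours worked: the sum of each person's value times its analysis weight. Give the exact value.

221797

Weighted total = 13×613 + 62×721 + 20×1023 + 38×754 + 36×1162 + 61×650 + 18×410 + 59×528
  = 7969 + 44702 + 20460 + 28652 + 41832 + 39650 + 7380 + 31152 = 221797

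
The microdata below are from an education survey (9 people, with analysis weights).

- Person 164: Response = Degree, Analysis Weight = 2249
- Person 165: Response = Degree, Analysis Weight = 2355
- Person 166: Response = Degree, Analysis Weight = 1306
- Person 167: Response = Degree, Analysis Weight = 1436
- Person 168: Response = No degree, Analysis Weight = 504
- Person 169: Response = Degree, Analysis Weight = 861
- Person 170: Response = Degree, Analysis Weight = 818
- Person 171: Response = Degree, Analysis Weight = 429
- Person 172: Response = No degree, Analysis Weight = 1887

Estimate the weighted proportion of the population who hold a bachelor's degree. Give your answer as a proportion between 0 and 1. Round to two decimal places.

0.80

Sum of weights for 'Degree' = 2249 + 2355 + 1306 + 1436 + 861 + 818 + 429 = 9454
Total weight = 11845
Weighted proportion = 9454 / 11845 = 0.79814268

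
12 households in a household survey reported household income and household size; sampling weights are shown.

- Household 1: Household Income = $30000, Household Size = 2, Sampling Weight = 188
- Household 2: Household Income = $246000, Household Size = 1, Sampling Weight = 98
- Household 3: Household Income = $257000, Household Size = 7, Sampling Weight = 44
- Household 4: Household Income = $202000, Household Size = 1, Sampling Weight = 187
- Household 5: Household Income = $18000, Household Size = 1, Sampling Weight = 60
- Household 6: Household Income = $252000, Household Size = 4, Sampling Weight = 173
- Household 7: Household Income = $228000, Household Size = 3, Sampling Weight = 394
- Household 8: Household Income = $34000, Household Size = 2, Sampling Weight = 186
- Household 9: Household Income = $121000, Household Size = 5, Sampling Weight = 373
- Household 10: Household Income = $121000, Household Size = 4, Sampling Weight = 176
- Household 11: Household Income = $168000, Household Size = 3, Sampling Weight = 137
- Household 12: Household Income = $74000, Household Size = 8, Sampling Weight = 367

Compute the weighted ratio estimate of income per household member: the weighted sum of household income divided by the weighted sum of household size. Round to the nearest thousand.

Σ wᵢ·y = 30000×188 + 246000×98 + 257000×44 + 202000×187 + 18000×60 + 252000×173 + 228000×394 + 34000×186 + 121000×373 + 121000×176 + 168000×137 + 74000×367
  = 5640000 + 24108000 + 11308000 + 37774000 + 1080000 + 43596000 + 89832000 + 6324000 + 45133000 + 21296000 + 23016000 + 27158000 = 336265000
Σ wᵢ·x = 2×188 + 1×98 + 7×44 + 1×187 + 1×60 + 4×173 + 3×394 + 2×186 + 5×373 + 4×176 + 3×137 + 8×367
  = 376 + 98 + 308 + 187 + 60 + 692 + 1182 + 372 + 1865 + 704 + 411 + 2936 = 9191
Ratio = 336265000 / 9191 = 36586.334

37000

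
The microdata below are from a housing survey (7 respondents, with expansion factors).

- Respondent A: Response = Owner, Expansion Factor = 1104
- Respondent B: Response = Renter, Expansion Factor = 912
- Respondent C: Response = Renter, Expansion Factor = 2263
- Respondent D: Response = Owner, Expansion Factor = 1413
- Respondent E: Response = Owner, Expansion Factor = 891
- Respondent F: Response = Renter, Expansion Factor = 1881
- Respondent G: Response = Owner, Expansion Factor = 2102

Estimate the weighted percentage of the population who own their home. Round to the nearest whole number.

52

Sum of weights for 'Owner' = 1104 + 1413 + 891 + 2102 = 5510
Total weight = 10566
Weighted proportion = 5510 / 10566 = 0.52148401 → 52.148401%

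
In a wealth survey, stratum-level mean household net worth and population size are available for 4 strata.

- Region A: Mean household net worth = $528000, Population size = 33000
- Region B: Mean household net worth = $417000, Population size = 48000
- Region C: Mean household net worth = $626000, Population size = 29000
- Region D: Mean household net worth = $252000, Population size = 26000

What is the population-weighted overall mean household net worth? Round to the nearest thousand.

457000

Σ Nₕ·x̄ₕ = 62146000000
Σ Nₕ = 33000 + 48000 + 29000 + 26000 = 136000
Overall mean = 62146000000 / 136000 = 456955.88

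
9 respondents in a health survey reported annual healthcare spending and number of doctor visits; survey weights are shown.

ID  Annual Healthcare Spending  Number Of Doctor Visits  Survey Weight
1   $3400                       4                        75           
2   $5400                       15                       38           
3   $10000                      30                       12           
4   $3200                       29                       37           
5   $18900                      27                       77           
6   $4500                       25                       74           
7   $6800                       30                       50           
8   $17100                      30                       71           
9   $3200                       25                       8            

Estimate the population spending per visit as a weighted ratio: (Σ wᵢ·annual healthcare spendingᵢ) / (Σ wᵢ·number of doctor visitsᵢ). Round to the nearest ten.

Σ wᵢ·y = 3400×75 + 5400×38 + 10000×12 + 3200×37 + 18900×77 + 4500×74 + 6800×50 + 17100×71 + 3200×8
  = 255000 + 205200 + 120000 + 118400 + 1455300 + 333000 + 340000 + 1214100 + 25600 = 4066600
Σ wᵢ·x = 4×75 + 15×38 + 30×12 + 29×37 + 27×77 + 25×74 + 30×50 + 30×71 + 25×8
  = 10062
Ratio = 4066600 / 10062 = 404.15424

400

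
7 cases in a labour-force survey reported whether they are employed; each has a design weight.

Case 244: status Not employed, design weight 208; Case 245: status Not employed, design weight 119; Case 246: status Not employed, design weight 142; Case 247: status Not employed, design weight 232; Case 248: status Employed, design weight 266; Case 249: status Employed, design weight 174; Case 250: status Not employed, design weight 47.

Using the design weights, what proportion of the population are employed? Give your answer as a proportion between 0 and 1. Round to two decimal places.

Sum of weights for 'Employed' = 266 + 174 = 440
Total weight = 208 + 119 + 142 + 232 + 266 + 174 + 47 = 1188
Weighted proportion = 440 / 1188 = 0.37037037

0.37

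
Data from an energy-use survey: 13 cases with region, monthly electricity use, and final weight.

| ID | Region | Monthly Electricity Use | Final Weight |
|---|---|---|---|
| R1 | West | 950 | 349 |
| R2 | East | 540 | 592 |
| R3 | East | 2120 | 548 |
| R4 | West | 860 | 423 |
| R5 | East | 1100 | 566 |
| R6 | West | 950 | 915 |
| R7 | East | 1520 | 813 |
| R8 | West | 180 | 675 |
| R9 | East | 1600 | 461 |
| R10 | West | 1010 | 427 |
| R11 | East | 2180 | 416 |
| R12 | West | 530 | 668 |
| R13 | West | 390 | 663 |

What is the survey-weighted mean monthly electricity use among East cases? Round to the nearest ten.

East rows: R2, R3, R5, R7, R9, R11
Weighted sum = 540×592 + 2120×548 + 1100×566 + 1520×813 + 1600×461 + 2180×416
  = 319680 + 1161760 + 622600 + 1235760 + 737600 + 906880 = 4984280
Sum of weights = 592 + 548 + 566 + 813 + 461 + 416 = 3396
Weighted mean = 4984280 / 3396 = 1467.6914

1470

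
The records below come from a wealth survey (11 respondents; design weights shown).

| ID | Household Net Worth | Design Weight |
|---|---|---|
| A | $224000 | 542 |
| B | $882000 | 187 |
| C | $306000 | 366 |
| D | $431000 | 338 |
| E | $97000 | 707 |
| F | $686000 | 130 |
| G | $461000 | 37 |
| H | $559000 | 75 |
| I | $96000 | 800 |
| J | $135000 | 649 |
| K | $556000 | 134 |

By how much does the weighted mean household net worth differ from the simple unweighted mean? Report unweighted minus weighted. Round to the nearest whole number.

Unweighted sum = 4433000
Unweighted mean = 4433000 / 11 = 403000
Weighted sum = 224000×542 + 882000×187 + 306000×366 + 431000×338 + 97000×707 + 686000×130 + 461000×37 + 559000×75 + 96000×800 + 135000×649 + 556000×134
  = 121408000 + 164934000 + 111996000 + 145678000 + 68579000 + 89180000 + 17057000 + 41925000 + 76800000 + 87615000 + 74504000 = 999676000
Sum of weights = 542 + 187 + 366 + 338 + 707 + 130 + 37 + 75 + 800 + 649 + 134 = 3965
Weighted mean = 999676000 / 3965 = 252125.09
Difference (unweighted minus weighted) = 150874.91

150875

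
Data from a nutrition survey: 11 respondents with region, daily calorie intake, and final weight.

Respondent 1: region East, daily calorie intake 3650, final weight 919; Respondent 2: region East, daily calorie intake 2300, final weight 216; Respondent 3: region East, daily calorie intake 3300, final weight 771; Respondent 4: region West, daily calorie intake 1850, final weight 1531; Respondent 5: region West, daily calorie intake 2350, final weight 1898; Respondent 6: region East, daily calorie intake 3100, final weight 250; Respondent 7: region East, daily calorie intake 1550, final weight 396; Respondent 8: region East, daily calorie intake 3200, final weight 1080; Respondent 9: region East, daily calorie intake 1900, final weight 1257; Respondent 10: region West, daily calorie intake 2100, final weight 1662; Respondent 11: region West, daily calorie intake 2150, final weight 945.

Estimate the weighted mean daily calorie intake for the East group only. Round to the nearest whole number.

2788

East rows: 1, 2, 3, 6, 7, 8, 9
Weighted sum = 3650×919 + 2300×216 + 3300×771 + 3100×250 + 1550×396 + 3200×1080 + 1900×1257
  = 3354350 + 496800 + 2544300 + 775000 + 613800 + 3456000 + 2388300 = 13628550
Sum of weights = 919 + 216 + 771 + 250 + 396 + 1080 + 1257 = 4889
Weighted mean = 13628550 / 4889 = 2787.5946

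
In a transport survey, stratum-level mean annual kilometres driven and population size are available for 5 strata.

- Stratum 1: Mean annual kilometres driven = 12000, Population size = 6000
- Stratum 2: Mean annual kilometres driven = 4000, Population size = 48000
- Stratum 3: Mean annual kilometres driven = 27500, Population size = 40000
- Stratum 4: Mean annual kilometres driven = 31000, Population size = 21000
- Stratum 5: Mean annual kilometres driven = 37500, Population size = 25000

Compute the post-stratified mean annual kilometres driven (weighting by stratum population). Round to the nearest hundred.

21100

Σ Nₕ·x̄ₕ = 12000×6000 + 4000×48000 + 27500×40000 + 31000×21000 + 37500×25000
  = 2952500000
Σ Nₕ = 6000 + 48000 + 40000 + 21000 + 25000 = 140000
Overall mean = 2952500000 / 140000 = 21089.286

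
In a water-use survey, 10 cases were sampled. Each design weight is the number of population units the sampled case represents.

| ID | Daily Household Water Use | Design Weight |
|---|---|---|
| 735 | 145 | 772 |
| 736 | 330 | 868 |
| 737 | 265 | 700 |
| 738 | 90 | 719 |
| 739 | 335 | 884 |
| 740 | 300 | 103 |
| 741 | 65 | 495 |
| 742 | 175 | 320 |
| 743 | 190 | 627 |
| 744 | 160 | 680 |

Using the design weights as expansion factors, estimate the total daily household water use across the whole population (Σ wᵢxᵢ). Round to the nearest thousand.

Weighted total = 1291735

1292000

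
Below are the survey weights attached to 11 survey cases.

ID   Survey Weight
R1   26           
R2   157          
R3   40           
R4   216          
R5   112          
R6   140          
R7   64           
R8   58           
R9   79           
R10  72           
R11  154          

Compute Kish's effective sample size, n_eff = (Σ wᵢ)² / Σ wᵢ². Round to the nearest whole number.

8

Σ wᵢ = 26 + 157 + 40 + 216 + 112 + 140 + 64 + 58 + 79 + 72 + 154 = 1118
Σ wᵢ² = 148326
n_eff = 1118² / 148326 = 1249924 / 148326 = 8.4268705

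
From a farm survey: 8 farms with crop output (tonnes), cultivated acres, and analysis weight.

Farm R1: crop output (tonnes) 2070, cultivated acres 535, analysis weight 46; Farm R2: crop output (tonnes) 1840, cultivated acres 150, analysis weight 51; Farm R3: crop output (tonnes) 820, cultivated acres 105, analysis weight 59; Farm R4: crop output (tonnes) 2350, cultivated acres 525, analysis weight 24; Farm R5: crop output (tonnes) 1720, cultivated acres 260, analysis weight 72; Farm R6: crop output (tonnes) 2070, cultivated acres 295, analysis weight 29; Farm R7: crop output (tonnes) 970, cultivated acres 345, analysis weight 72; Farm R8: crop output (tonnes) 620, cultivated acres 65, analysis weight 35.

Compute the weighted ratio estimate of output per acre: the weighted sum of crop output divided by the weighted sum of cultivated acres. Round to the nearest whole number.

5

Σ wᵢ·y = 2070×46 + 1840×51 + 820×59 + 2350×24 + 1720×72 + 2070×29 + 970×72 + 620×35
  = 569250
Σ wᵢ·x = 535×46 + 150×51 + 105×59 + 525×24 + 260×72 + 295×29 + 345×72 + 65×35
  = 105445
Ratio = 569250 / 105445 = 5.398549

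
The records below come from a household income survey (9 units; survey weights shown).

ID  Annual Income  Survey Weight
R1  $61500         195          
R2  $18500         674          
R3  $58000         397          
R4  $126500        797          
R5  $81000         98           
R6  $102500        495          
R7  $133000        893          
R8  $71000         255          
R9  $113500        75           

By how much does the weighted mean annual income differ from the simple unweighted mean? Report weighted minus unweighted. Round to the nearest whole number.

Unweighted sum = 61500 + 18500 + 58000 + 126500 + 81000 + 102500 + 133000 + 71000 + 113500 = 765500
Unweighted mean = 765500 / 9 = 85055.556
Weighted sum = 61500×195 + 18500×674 + 58000×397 + 126500×797 + 81000×98 + 102500×495 + 133000×893 + 71000×255 + 113500×75
  = 11992500 + 12469000 + 23026000 + 100820500 + 7938000 + 50737500 + 118769000 + 18105000 + 8512500 = 352370000
Sum of weights = 195 + 674 + 397 + 797 + 98 + 495 + 893 + 255 + 75 = 3879
Weighted mean = 352370000 / 3879 = 90840.423
Difference (weighted minus unweighted) = 5784.8672

5785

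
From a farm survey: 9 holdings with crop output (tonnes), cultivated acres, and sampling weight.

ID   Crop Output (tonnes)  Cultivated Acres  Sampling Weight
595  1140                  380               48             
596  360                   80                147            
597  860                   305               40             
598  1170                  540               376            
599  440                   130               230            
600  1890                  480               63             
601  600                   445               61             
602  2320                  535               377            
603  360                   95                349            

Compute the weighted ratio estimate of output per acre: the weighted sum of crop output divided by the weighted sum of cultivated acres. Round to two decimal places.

Σ wᵢ·y = 1140×48 + 360×147 + 860×40 + 1170×376 + 440×230 + 1890×63 + 600×61 + 2320×377 + 360×349
  = 54720 + 52920 + 34400 + 439920 + 101200 + 119070 + 36600 + 874640 + 125640 = 1839110
Σ wᵢ·x = 380×48 + 80×147 + 305×40 + 540×376 + 130×230 + 480×63 + 445×61 + 535×377 + 95×349
  = 567375
Ratio = 1839110 / 567375 = 3.2414364

3.24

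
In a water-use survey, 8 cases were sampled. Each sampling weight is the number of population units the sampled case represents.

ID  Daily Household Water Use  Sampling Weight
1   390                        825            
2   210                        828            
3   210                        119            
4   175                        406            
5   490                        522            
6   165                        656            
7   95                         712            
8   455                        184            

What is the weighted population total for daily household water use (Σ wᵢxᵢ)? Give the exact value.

1107050

Weighted total = 390×825 + 210×828 + 210×119 + 175×406 + 490×522 + 165×656 + 95×712 + 455×184
  = 1107050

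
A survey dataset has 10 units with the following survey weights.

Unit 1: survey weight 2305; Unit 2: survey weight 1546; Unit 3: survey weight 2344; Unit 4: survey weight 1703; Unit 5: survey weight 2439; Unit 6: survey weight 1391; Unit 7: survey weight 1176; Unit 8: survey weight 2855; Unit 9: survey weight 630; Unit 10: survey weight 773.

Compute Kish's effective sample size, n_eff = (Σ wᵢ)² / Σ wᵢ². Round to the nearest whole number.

9

Σ wᵢ = 2305 + 1546 + 2344 + 1703 + 2439 + 1391 + 1176 + 2855 + 630 + 773 = 17162
Σ wᵢ² = 5313025 + 2390116 + 5494336 + 2900209 + 5948721 + 1934881 + 1382976 + 8151025 + 396900 + 597529 = 34509718
n_eff = 17162² / 34509718 = 294534244 / 34509718 = 8.5348204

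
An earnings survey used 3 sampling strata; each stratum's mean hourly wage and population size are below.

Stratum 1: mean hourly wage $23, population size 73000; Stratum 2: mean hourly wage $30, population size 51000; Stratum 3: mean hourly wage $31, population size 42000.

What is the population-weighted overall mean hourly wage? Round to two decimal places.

27.17

Σ Nₕ·x̄ₕ = 23×73000 + 30×51000 + 31×42000
  = 1679000 + 1530000 + 1302000 = 4511000
Σ Nₕ = 166000
Overall mean = 4511000 / 166000 = 27.174699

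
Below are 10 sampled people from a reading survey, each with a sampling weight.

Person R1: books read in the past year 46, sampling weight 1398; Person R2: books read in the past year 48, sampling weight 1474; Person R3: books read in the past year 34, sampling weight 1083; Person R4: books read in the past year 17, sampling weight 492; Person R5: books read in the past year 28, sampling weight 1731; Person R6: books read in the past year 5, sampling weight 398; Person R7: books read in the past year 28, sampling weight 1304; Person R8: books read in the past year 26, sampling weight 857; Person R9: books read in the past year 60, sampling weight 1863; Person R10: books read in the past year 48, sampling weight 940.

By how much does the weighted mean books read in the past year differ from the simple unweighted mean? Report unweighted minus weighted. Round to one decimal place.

Unweighted sum = 340
Unweighted mean = 340 / 10 = 34
Weighted sum = 46×1398 + 48×1474 + 34×1083 + 17×492 + 28×1731 + 5×398 + 28×1304 + 26×857 + 60×1863 + 48×940
  = 64308 + 70752 + 36822 + 8364 + 48468 + 1990 + 36512 + 22282 + 111780 + 45120 = 446398
Sum of weights = 1398 + 1474 + 1083 + 492 + 1731 + 398 + 1304 + 857 + 1863 + 940 = 11540
Weighted mean = 446398 / 11540 = 38.682669
Difference (unweighted minus weighted) = -4.682669

-4.7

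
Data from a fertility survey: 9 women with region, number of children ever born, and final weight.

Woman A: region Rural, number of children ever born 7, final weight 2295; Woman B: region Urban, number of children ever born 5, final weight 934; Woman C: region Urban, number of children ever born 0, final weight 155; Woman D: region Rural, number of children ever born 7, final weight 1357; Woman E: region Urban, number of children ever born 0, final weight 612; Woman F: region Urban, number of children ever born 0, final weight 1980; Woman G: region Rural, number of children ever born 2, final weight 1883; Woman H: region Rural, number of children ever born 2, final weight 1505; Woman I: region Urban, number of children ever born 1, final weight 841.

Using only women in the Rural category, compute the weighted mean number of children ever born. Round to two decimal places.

Rural rows: A, D, G, H
Weighted sum = 7×2295 + 7×1357 + 2×1883 + 2×1505
  = 16065 + 9499 + 3766 + 3010 = 32340
Sum of weights = 2295 + 1357 + 1883 + 1505 = 7040
Weighted mean = 32340 / 7040 = 4.59375

4.59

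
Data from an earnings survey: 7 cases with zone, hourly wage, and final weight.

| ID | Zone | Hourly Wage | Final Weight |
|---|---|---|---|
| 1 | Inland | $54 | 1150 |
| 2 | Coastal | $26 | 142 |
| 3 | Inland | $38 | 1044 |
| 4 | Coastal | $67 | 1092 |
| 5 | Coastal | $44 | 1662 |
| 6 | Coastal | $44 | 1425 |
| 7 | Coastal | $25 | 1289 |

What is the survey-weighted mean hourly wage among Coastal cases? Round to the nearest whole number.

Coastal rows: 2, 4, 5, 6, 7
Weighted sum = 244909
Sum of weights = 142 + 1092 + 1662 + 1425 + 1289 = 5610
Weighted mean = 244909 / 5610 = 43.655793

44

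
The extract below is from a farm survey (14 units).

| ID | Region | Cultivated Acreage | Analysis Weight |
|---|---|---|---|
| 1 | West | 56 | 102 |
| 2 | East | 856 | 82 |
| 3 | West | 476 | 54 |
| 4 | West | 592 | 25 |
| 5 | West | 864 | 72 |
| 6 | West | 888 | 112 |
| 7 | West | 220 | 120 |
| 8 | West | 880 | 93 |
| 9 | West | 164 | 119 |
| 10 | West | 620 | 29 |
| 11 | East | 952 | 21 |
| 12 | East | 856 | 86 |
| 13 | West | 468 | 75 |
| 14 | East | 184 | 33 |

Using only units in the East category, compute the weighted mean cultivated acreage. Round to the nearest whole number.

East rows: 2, 11, 12, 14
Weighted sum = 856×82 + 952×21 + 856×86 + 184×33
  = 169872
Sum of weights = 222
Weighted mean = 169872 / 222 = 765.18919

765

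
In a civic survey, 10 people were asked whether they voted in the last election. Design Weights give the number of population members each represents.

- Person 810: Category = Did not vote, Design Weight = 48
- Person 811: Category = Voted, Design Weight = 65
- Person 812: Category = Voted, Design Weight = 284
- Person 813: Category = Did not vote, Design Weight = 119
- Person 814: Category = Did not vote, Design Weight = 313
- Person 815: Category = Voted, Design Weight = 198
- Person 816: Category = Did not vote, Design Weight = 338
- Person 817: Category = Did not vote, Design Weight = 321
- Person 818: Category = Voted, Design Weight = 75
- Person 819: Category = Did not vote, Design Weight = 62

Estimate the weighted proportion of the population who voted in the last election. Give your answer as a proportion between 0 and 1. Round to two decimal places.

Sum of weights for 'Voted' = 65 + 284 + 198 + 75 = 622
Total weight = 48 + 65 + 284 + 119 + 313 + 198 + 338 + 321 + 75 + 62 = 1823
Weighted proportion = 622 / 1823 = 0.34119583

0.34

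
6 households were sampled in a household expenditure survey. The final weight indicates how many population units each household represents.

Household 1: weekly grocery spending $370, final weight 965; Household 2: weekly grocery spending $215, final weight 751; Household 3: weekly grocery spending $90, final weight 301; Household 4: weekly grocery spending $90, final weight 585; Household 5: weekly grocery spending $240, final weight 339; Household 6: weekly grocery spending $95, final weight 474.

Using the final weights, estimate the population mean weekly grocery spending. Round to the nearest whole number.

212

Weighted sum = 370×965 + 215×751 + 90×301 + 90×585 + 240×339 + 95×474
  = 724645
Sum of weights = 965 + 751 + 301 + 585 + 339 + 474 = 3415
Weighted mean = 724645 / 3415 = 212.19473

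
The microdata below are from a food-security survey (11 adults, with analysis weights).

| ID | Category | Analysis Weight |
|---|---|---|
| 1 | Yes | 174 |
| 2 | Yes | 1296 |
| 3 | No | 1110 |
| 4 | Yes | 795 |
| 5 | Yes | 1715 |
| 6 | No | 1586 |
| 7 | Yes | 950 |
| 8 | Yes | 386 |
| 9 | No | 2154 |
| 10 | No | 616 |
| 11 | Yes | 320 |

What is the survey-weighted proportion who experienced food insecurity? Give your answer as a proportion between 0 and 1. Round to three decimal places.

Sum of weights for 'Yes' = 174 + 1296 + 795 + 1715 + 950 + 386 + 320 = 5636
Total weight = 174 + 1296 + 1110 + 795 + 1715 + 1586 + 950 + 386 + 2154 + 616 + 320 = 11102
Weighted proportion = 5636 / 11102 = 0.50765628

0.508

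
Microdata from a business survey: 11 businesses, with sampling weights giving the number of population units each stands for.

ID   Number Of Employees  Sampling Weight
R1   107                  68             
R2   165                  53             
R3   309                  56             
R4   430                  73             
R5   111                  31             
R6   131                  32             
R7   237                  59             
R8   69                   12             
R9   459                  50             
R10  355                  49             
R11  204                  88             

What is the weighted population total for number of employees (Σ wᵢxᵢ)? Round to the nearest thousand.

145000

Weighted total = 107×68 + 165×53 + 309×56 + 430×73 + 111×31 + 131×32 + 237×59 + 69×12 + 459×50 + 355×49 + 204×88
  = 7276 + 8745 + 17304 + 31390 + 3441 + 4192 + 13983 + 828 + 22950 + 17395 + 17952 = 145456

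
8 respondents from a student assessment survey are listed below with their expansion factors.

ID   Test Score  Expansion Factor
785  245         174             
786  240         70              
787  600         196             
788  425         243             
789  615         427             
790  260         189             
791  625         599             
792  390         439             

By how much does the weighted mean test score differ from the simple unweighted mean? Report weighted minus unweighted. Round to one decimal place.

Unweighted sum = 245 + 240 + 600 + 425 + 615 + 260 + 625 + 390 = 3400
Unweighted mean = 3400 / 8 = 425
Weighted sum = 245×174 + 240×70 + 600×196 + 425×243 + 615×427 + 260×189 + 625×599 + 390×439
  = 1137635
Sum of weights = 174 + 70 + 196 + 243 + 427 + 189 + 599 + 439 = 2337
Weighted mean = 1137635 / 2337 = 486.7929
Difference (weighted minus unweighted) = 61.792897

61.8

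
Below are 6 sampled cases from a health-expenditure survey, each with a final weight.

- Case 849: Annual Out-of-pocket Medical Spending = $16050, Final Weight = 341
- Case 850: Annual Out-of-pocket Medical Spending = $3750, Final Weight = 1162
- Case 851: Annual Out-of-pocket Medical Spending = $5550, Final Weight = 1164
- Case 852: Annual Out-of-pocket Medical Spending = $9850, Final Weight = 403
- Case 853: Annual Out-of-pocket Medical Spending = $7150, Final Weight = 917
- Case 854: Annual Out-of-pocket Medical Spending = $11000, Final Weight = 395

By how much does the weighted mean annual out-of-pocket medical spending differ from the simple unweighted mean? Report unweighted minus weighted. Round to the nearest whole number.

Unweighted sum = 16050 + 3750 + 5550 + 9850 + 7150 + 11000 = 53350
Unweighted mean = 53350 / 6 = 8891.6667
Weighted sum = 16050×341 + 3750×1162 + 5550×1164 + 9850×403 + 7150×917 + 11000×395
  = 5473050 + 4357500 + 6460200 + 3969550 + 6556550 + 4345000 = 31161850
Sum of weights = 341 + 1162 + 1164 + 403 + 917 + 395 = 4382
Weighted mean = 31161850 / 4382 = 7111.3304
Difference (unweighted minus weighted) = 1780.3362

1780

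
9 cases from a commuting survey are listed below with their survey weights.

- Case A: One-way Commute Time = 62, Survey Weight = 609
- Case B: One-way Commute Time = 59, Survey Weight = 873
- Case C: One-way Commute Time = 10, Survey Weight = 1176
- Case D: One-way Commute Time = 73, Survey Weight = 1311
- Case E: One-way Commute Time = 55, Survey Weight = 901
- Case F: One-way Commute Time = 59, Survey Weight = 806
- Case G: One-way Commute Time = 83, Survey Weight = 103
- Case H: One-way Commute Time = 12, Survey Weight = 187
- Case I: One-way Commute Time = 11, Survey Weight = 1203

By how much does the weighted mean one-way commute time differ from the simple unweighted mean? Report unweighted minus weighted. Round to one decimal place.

Unweighted sum = 62 + 59 + 10 + 73 + 55 + 59 + 83 + 12 + 11 = 424
Unweighted mean = 424 / 9 = 47.111111
Weighted sum = 62×609 + 59×873 + 10×1176 + 73×1311 + 55×901 + 59×806 + 83×103 + 12×187 + 11×1203
  = 317863
Sum of weights = 609 + 873 + 1176 + 1311 + 901 + 806 + 103 + 187 + 1203 = 7169
Weighted mean = 317863 / 7169 = 44.338541
Difference (unweighted minus weighted) = 2.7725702

2.8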